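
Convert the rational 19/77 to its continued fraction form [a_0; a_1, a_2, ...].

Run the Euclidean algorithm on 19 and 77; the successive quotients are the partial quotients a_0, a_1, ... (each step inverts the fractional part left over by the previous one):
  19 = 0*77 + 19, so a_0 = 0.
  77 = 4*19 + 1, so a_1 = 4.
  19 = 19*1 + 0, so a_2 = 19.
The remainder reaches 0 after 3 divisions, so the expansion has 3 partial quotients, read off in order.

[0; 4, 19]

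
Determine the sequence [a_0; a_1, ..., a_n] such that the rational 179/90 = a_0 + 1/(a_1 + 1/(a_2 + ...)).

Run the Euclidean algorithm on 179 and 90; the successive quotients are the partial quotients a_0, a_1, ... (each step inverts the fractional part left over by the previous one):
  179 = 1*90 + 89, so a_0 = 1.
  90 = 1*89 + 1, so a_1 = 1.
  89 = 89*1 + 0, so a_2 = 89.
The remainder reaches 0 after 3 divisions, so the expansion has 3 partial quotients, read off in order.

[1; 1, 89]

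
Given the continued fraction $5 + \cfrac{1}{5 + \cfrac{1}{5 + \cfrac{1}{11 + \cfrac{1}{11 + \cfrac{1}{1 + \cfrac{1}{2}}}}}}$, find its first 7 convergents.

Using the convergent recurrence p_i = a_i*p_{i-1} + p_{i-2}, q_i = a_i*q_{i-1} + q_{i-2} with p_{-2}=0, p_{-1}=1, q_{-2}=1, q_{-1}=0:
  i=0: a_0=5, p_0 = 5*1 + 0 = 5, q_0 = 5*0 + 1 = 1.
  i=1: a_1=5, p_1 = 5*5 + 1 = 26, q_1 = 5*1 + 0 = 5.
  i=2: a_2=5, p_2 = 5*26 + 5 = 135, q_2 = 5*5 + 1 = 26.
  i=3: a_3=11, p_3 = 11*135 + 26 = 1511, q_3 = 11*26 + 5 = 291.
  i=4: a_4=11, p_4 = 11*1511 + 135 = 16756, q_4 = 11*291 + 26 = 3227.
  i=5: a_5=1, p_5 = 1*16756 + 1511 = 18267, q_5 = 1*3227 + 291 = 3518.
  i=6: a_6=2, p_6 = 2*18267 + 16756 = 53290, q_6 = 2*3518 + 3227 = 10263.

5/1, 26/5, 135/26, 1511/291, 16756/3227, 18267/3518, 53290/10263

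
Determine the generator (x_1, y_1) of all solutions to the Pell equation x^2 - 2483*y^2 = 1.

(x, y) = (13753, 276)

First expand sqrt(2483) as a continued fraction. With x_i = (sqrt(2483) + m_i)/d_i and (m_0, d_0) = (0, 1): a_0 = floor(sqrt(2483)) = 49, since 49^2 = 2401 <= 2483 < 2500 = 50^2.
Iterate m_{i+1} = d_i*a_i - m_i, d_{i+1} = (2483 - m_{i+1}^2)/d_i, a_{i+1} = floor((a_0 + m_{i+1})/d_{i+1}):
  m_1 = 1*49 - 0 = 49, d_1 = (2483 - 49^2)/1 = 82/1 = 82, a_1 = floor((49 + 49)/82) = 1.
  m_2 = 82*1 - 49 = 33, d_2 = (2483 - 33^2)/82 = 1394/82 = 17, a_2 = floor((49 + 33)/17) = 4.
  m_3 = 17*4 - 33 = 35, d_3 = (2483 - 35^2)/17 = 1258/17 = 74, a_3 = floor((49 + 35)/74) = 1.
  m_4 = 74*1 - 35 = 39, d_4 = (2483 - 39^2)/74 = 962/74 = 13, a_4 = floor((49 + 39)/13) = 6.
  m_5 = 13*6 - 39 = 39, d_5 = (2483 - 39^2)/13 = 962/13 = 74, a_5 = floor((49 + 39)/74) = 1.
  m_6 = 74*1 - 39 = 35, d_6 = (2483 - 35^2)/74 = 1258/74 = 17, a_6 = floor((49 + 35)/17) = 4.
  m_7 = 17*4 - 35 = 33, d_7 = (2483 - 33^2)/17 = 1394/17 = 82, a_7 = floor((49 + 33)/82) = 1.
  m_8 = 82*1 - 33 = 49, d_8 = (2483 - 49^2)/82 = 82/82 = 1, a_8 = floor((49 + 49)/1) = 98.
  m_9 = 1*98 - 49 = 49, d_9 = (2483 - 49^2)/1 = 82/1 = 82: (m_9, d_9) = (m_1, d_1) = (49, 82), so from here the quotients repeat a_1, ..., a_8; the period length is 8.
So sqrt(2483) = [49; (1, 4, 1, 6, 1, 4, 1, 98)] with period length k = 8.
k is even, so the fundamental solution of x^2 - 2483y^2 = 1 is (p_{k-1}, q_{k-1}) = (p_7, q_7); compute convergents through index 7.
Convergents (p_i = a_i*p_{i-1} + p_{i-2}, q_i = a_i*q_{i-1} + q_{i-2} with p_{-2}=0, p_{-1}=1, q_{-2}=1, q_{-1}=0):
  i=0: a_0=49, p_0 = 49*1 + 0 = 49, q_0 = 49*0 + 1 = 1.
  i=1: a_1=1, p_1 = 1*49 + 1 = 50, q_1 = 1*1 + 0 = 1.
  i=2: a_2=4, p_2 = 4*50 + 49 = 249, q_2 = 4*1 + 1 = 5.
  i=3: a_3=1, p_3 = 1*249 + 50 = 299, q_3 = 1*5 + 1 = 6.
  i=4: a_4=6, p_4 = 6*299 + 249 = 2043, q_4 = 6*6 + 5 = 41.
  i=5: a_5=1, p_5 = 1*2043 + 299 = 2342, q_5 = 1*41 + 6 = 47.
  i=6: a_6=4, p_6 = 4*2342 + 2043 = 11411, q_6 = 4*47 + 41 = 229.
  i=7: a_7=1, p_7 = 1*11411 + 2342 = 13753, q_7 = 1*229 + 47 = 276.
Check: 13753^2 - 2483*276^2 = 189145009 - 189145008 = 1, so (x, y) = (13753, 276) solves the equation, and by the theorem it is the least positive solution.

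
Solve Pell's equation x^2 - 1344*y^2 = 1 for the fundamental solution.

(x, y) = (6049, 165)

First expand sqrt(1344) as a continued fraction. With x_i = (sqrt(1344) + m_i)/d_i and (m_0, d_0) = (0, 1): a_0 = floor(sqrt(1344)) = 36, since 36^2 = 1296 <= 1344 < 1369 = 37^2.
Iterate m_{i+1} = d_i*a_i - m_i, d_{i+1} = (1344 - m_{i+1}^2)/d_i, a_{i+1} = floor((a_0 + m_{i+1})/d_{i+1}):
  m_1 = 1*36 - 0 = 36, d_1 = (1344 - 36^2)/1 = 48/1 = 48, a_1 = floor((36 + 36)/48) = 1.
  m_2 = 48*1 - 36 = 12, d_2 = (1344 - 12^2)/48 = 1200/48 = 25, a_2 = floor((36 + 12)/25) = 1.
  m_3 = 25*1 - 12 = 13, d_3 = (1344 - 13^2)/25 = 1175/25 = 47, a_3 = floor((36 + 13)/47) = 1.
  m_4 = 47*1 - 13 = 34, d_4 = (1344 - 34^2)/47 = 188/47 = 4, a_4 = floor((36 + 34)/4) = 17.
  m_5 = 4*17 - 34 = 34, d_5 = (1344 - 34^2)/4 = 188/4 = 47, a_5 = floor((36 + 34)/47) = 1.
  m_6 = 47*1 - 34 = 13, d_6 = (1344 - 13^2)/47 = 1175/47 = 25, a_6 = floor((36 + 13)/25) = 1.
  m_7 = 25*1 - 13 = 12, d_7 = (1344 - 12^2)/25 = 1200/25 = 48, a_7 = floor((36 + 12)/48) = 1.
  m_8 = 48*1 - 12 = 36, d_8 = (1344 - 36^2)/48 = 48/48 = 1, a_8 = floor((36 + 36)/1) = 72.
  m_9 = 1*72 - 36 = 36, d_9 = (1344 - 36^2)/1 = 48/1 = 48: (m_9, d_9) = (m_1, d_1) = (36, 48), so from here the quotients repeat a_1, ..., a_8; the period length is 8.
So sqrt(1344) = [36; (1, 1, 1, 17, 1, 1, 1, 72)] with period length k = 8.
k is even, so the fundamental solution of x^2 - 1344y^2 = 1 is (p_{k-1}, q_{k-1}) = (p_7, q_7); compute convergents through index 7.
Convergents (p_i = a_i*p_{i-1} + p_{i-2}, q_i = a_i*q_{i-1} + q_{i-2} with p_{-2}=0, p_{-1}=1, q_{-2}=1, q_{-1}=0):
  i=0: a_0=36, p_0 = 36*1 + 0 = 36, q_0 = 36*0 + 1 = 1.
  i=1: a_1=1, p_1 = 1*36 + 1 = 37, q_1 = 1*1 + 0 = 1.
  i=2: a_2=1, p_2 = 1*37 + 36 = 73, q_2 = 1*1 + 1 = 2.
  i=3: a_3=1, p_3 = 1*73 + 37 = 110, q_3 = 1*2 + 1 = 3.
  i=4: a_4=17, p_4 = 17*110 + 73 = 1943, q_4 = 17*3 + 2 = 53.
  i=5: a_5=1, p_5 = 1*1943 + 110 = 2053, q_5 = 1*53 + 3 = 56.
  i=6: a_6=1, p_6 = 1*2053 + 1943 = 3996, q_6 = 1*56 + 53 = 109.
  i=7: a_7=1, p_7 = 1*3996 + 2053 = 6049, q_7 = 1*109 + 56 = 165.
Check: 6049^2 - 1344*165^2 = 36590401 - 36590400 = 1, so (x, y) = (6049, 165) solves the equation, and by the theorem it is the least positive solution.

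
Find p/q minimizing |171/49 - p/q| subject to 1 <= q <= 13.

7/2

Expand x = 171/49 as a continued fraction with the Euclidean algorithm:
  171 = 3*49 + 24, so a_0 = 3.
  49 = 2*24 + 1, so a_1 = 2.
  24 = 24*1 + 0, so a_2 = 24.
so x = [3; 2, 24].
Convergents (p_i = a_i*p_{i-1} + p_{i-2}, q_i = a_i*q_{i-1} + q_{i-2} with p_{-2}=0, p_{-1}=1, q_{-2}=1, q_{-1}=0), until the denominator exceeds 13:
  i=0: a_0=3, p_0 = 3*1 + 0 = 3, q_0 = 3*0 + 1 = 1.
  i=1: a_1=2, p_1 = 2*3 + 1 = 7, q_1 = 2*1 + 0 = 2.
  i=2: a_2=24, p_2 = 24*7 + 3 = 171, q_2 = 24*2 + 1 = 49.
q_2 = 49 > 13, so the last convergent with denominator <= 13 is p_1/q_1 = 7/2.
The closest fraction with denominator <= 13 is either p_1/q_1 or the intermediate fraction (k*p_1 + p_0)/(k*q_1 + q_0) with the largest k >= 1 whose denominator stays <= 13; these approach x as k grows, and every other convergent or intermediate fraction in range is farther away.
Largest k: floor((13 - q_0)/q_1) = floor((13 - 1)/2) = 6.
That gives (6*7 + 3)/(6*2 + 1) = 45/13.
Compare the errors: |x - 7/2| = |171*2 - 7*49|/(49*2) = 1/98, and |x - 45/13| = |171*13 - 45*49|/(49*13) = 18/637.
Cross-multiplying, 1*637 = 637 < 1764 = 18*98, so 1/98 is smaller: the convergent 7/2 is closer to x than 45/13.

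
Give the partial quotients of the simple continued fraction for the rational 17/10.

Run the Euclidean algorithm on 17 and 10; the successive quotients are the partial quotients a_0, a_1, ... (each step inverts the fractional part left over by the previous one):
  17 = 1*10 + 7, so a_0 = 1.
  10 = 1*7 + 3, so a_1 = 1.
  7 = 2*3 + 1, so a_2 = 2.
  3 = 3*1 + 0, so a_3 = 3.
The remainder reaches 0 after 4 divisions, so the expansion has 4 partial quotients, read off in order.

[1; 1, 2, 3]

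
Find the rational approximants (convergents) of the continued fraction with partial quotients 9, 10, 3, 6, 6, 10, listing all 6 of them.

9/1, 91/10, 282/31, 1783/196, 10980/1207, 111583/12266

Using the convergent recurrence p_i = a_i*p_{i-1} + p_{i-2}, q_i = a_i*q_{i-1} + q_{i-2} with p_{-2}=0, p_{-1}=1, q_{-2}=1, q_{-1}=0:
  i=0: a_0=9, p_0 = 9*1 + 0 = 9, q_0 = 9*0 + 1 = 1.
  i=1: a_1=10, p_1 = 10*9 + 1 = 91, q_1 = 10*1 + 0 = 10.
  i=2: a_2=3, p_2 = 3*91 + 9 = 282, q_2 = 3*10 + 1 = 31.
  i=3: a_3=6, p_3 = 6*282 + 91 = 1783, q_3 = 6*31 + 10 = 196.
  i=4: a_4=6, p_4 = 6*1783 + 282 = 10980, q_4 = 6*196 + 31 = 1207.
  i=5: a_5=10, p_5 = 10*10980 + 1783 = 111583, q_5 = 10*1207 + 196 = 12266.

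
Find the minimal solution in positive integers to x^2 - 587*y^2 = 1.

(x, y) = (1907162, 78717)

First expand sqrt(587) as a continued fraction. With x_i = (sqrt(587) + m_i)/d_i and (m_0, d_0) = (0, 1): a_0 = floor(sqrt(587)) = 24, since 24^2 = 576 <= 587 < 625 = 25^2.
Iterate m_{i+1} = d_i*a_i - m_i, d_{i+1} = (587 - m_{i+1}^2)/d_i, a_{i+1} = floor((a_0 + m_{i+1})/d_{i+1}):
  m_1 = 1*24 - 0 = 24, d_1 = (587 - 24^2)/1 = 11/1 = 11, a_1 = floor((24 + 24)/11) = 4.
  m_2 = 11*4 - 24 = 20, d_2 = (587 - 20^2)/11 = 187/11 = 17, a_2 = floor((24 + 20)/17) = 2.
  m_3 = 17*2 - 20 = 14, d_3 = (587 - 14^2)/17 = 391/17 = 23, a_3 = floor((24 + 14)/23) = 1.
  m_4 = 23*1 - 14 = 9, d_4 = (587 - 9^2)/23 = 506/23 = 22, a_4 = floor((24 + 9)/22) = 1.
  m_5 = 22*1 - 9 = 13, d_5 = (587 - 13^2)/22 = 418/22 = 19, a_5 = floor((24 + 13)/19) = 1.
  m_6 = 19*1 - 13 = 6, d_6 = (587 - 6^2)/19 = 551/19 = 29, a_6 = floor((24 + 6)/29) = 1.
  m_7 = 29*1 - 6 = 23, d_7 = (587 - 23^2)/29 = 58/29 = 2, a_7 = floor((24 + 23)/2) = 23.
  m_8 = 2*23 - 23 = 23, d_8 = (587 - 23^2)/2 = 58/2 = 29, a_8 = floor((24 + 23)/29) = 1.
  m_9 = 29*1 - 23 = 6, d_9 = (587 - 6^2)/29 = 551/29 = 19, a_9 = floor((24 + 6)/19) = 1.
  m_10 = 19*1 - 6 = 13, d_10 = (587 - 13^2)/19 = 418/19 = 22, a_10 = floor((24 + 13)/22) = 1.
  m_11 = 22*1 - 13 = 9, d_11 = (587 - 9^2)/22 = 506/22 = 23, a_11 = floor((24 + 9)/23) = 1.
  m_12 = 23*1 - 9 = 14, d_12 = (587 - 14^2)/23 = 391/23 = 17, a_12 = floor((24 + 14)/17) = 2.
  m_13 = 17*2 - 14 = 20, d_13 = (587 - 20^2)/17 = 187/17 = 11, a_13 = floor((24 + 20)/11) = 4.
  m_14 = 11*4 - 20 = 24, d_14 = (587 - 24^2)/11 = 11/11 = 1, a_14 = floor((24 + 24)/1) = 48.
  m_15 = 1*48 - 24 = 24, d_15 = (587 - 24^2)/1 = 11/1 = 11: (m_15, d_15) = (m_1, d_1) = (24, 11), so from here the quotients repeat a_1, ..., a_14; the period length is 14.
So sqrt(587) = [24; (4, 2, 1, 1, 1, 1, 23, 1, 1, 1, 1, 2, 4, 48)] with period length k = 14.
k is even, so the fundamental solution of x^2 - 587y^2 = 1 is (p_{k-1}, q_{k-1}) = (p_13, q_13); compute convergents through index 13.
Convergents (p_i = a_i*p_{i-1} + p_{i-2}, q_i = a_i*q_{i-1} + q_{i-2} with p_{-2}=0, p_{-1}=1, q_{-2}=1, q_{-1}=0):
  i=0: a_0=24, p_0 = 24*1 + 0 = 24, q_0 = 24*0 + 1 = 1.
  i=1: a_1=4, p_1 = 4*24 + 1 = 97, q_1 = 4*1 + 0 = 4.
  i=2: a_2=2, p_2 = 2*97 + 24 = 218, q_2 = 2*4 + 1 = 9.
  i=3: a_3=1, p_3 = 1*218 + 97 = 315, q_3 = 1*9 + 4 = 13.
  i=4: a_4=1, p_4 = 1*315 + 218 = 533, q_4 = 1*13 + 9 = 22.
  i=5: a_5=1, p_5 = 1*533 + 315 = 848, q_5 = 1*22 + 13 = 35.
  i=6: a_6=1, p_6 = 1*848 + 533 = 1381, q_6 = 1*35 + 22 = 57.
  i=7: a_7=23, p_7 = 23*1381 + 848 = 32611, q_7 = 23*57 + 35 = 1346.
  i=8: a_8=1, p_8 = 1*32611 + 1381 = 33992, q_8 = 1*1346 + 57 = 1403.
  i=9: a_9=1, p_9 = 1*33992 + 32611 = 66603, q_9 = 1*1403 + 1346 = 2749.
  i=10: a_10=1, p_10 = 1*66603 + 33992 = 100595, q_10 = 1*2749 + 1403 = 4152.
  i=11: a_11=1, p_11 = 1*100595 + 66603 = 167198, q_11 = 1*4152 + 2749 = 6901.
  i=12: a_12=2, p_12 = 2*167198 + 100595 = 434991, q_12 = 2*6901 + 4152 = 17954.
  i=13: a_13=4, p_13 = 4*434991 + 167198 = 1907162, q_13 = 4*17954 + 6901 = 78717.
Check: 1907162^2 - 587*78717^2 = 3637266894244 - 3637266894243 = 1, so (x, y) = (1907162, 78717) solves the equation, and by the theorem it is the least positive solution.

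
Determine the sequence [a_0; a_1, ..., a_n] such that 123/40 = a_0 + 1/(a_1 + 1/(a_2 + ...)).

Run the Euclidean algorithm on 123 and 40; the successive quotients are the partial quotients a_0, a_1, ... (each step inverts the fractional part left over by the previous one):
  123 = 3*40 + 3, so a_0 = 3.
  40 = 13*3 + 1, so a_1 = 13.
  3 = 3*1 + 0, so a_2 = 3.
The remainder reaches 0 after 3 divisions, so the expansion has 3 partial quotients, read off in order.

[3; 13, 3]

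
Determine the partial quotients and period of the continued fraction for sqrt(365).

[19; (9, 1, 1, 9, 38)]

Write x_i = (sqrt(365) + m_i)/d_i with (m_0, d_0) = (0, 1). a_0 = floor(sqrt(365)) = 19, since 19^2 = 361 <= 365 < 400 = 20^2.
Iterate m_{i+1} = d_i*a_i - m_i, d_{i+1} = (365 - m_{i+1}^2)/d_i, a_{i+1} = floor((a_0 + m_{i+1})/d_{i+1}):
  m_1 = 1*19 - 0 = 19, d_1 = (365 - 19^2)/1 = 4/1 = 4, a_1 = floor((19 + 19)/4) = 9.
  m_2 = 4*9 - 19 = 17, d_2 = (365 - 17^2)/4 = 76/4 = 19, a_2 = floor((19 + 17)/19) = 1.
  m_3 = 19*1 - 17 = 2, d_3 = (365 - 2^2)/19 = 361/19 = 19, a_3 = floor((19 + 2)/19) = 1.
  m_4 = 19*1 - 2 = 17, d_4 = (365 - 17^2)/19 = 76/19 = 4, a_4 = floor((19 + 17)/4) = 9.
  m_5 = 4*9 - 17 = 19, d_5 = (365 - 19^2)/4 = 4/4 = 1, a_5 = floor((19 + 19)/1) = 38.
  m_6 = 1*38 - 19 = 19, d_6 = (365 - 19^2)/1 = 4/1 = 4: (m_6, d_6) = (m_1, d_1) = (19, 4), so from here the quotients repeat a_1, ..., a_5; the period length is 5.
Hence the expansion of sqrt(365) is a_0 = 19 followed by the repeating block 9, 1, 1, 9, 38 (period 5).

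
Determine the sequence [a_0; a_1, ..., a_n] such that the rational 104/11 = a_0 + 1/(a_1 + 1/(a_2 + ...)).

Run the Euclidean algorithm on 104 and 11; the successive quotients are the partial quotients a_0, a_1, ... (each step inverts the fractional part left over by the previous one):
  104 = 9*11 + 5, so a_0 = 9.
  11 = 2*5 + 1, so a_1 = 2.
  5 = 5*1 + 0, so a_2 = 5.
The remainder reaches 0 after 3 divisions, so the expansion has 3 partial quotients, read off in order.

[9; 2, 5]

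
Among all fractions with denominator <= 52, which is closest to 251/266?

Expand x = 251/266 as a continued fraction with the Euclidean algorithm:
  251 = 0*266 + 251, so a_0 = 0.
  266 = 1*251 + 15, so a_1 = 1.
  251 = 16*15 + 11, so a_2 = 16.
  15 = 1*11 + 4, so a_3 = 1.
  11 = 2*4 + 3, so a_4 = 2.
  4 = 1*3 + 1, so a_5 = 1.
  3 = 3*1 + 0, so a_6 = 3.
so x = [0; 1, 16, 1, 2, 1, 3].
Convergents (p_i = a_i*p_{i-1} + p_{i-2}, q_i = a_i*q_{i-1} + q_{i-2} with p_{-2}=0, p_{-1}=1, q_{-2}=1, q_{-1}=0), until the denominator exceeds 52:
  i=0: a_0=0, p_0 = 0*1 + 0 = 0, q_0 = 0*0 + 1 = 1.
  i=1: a_1=1, p_1 = 1*0 + 1 = 1, q_1 = 1*1 + 0 = 1.
  i=2: a_2=16, p_2 = 16*1 + 0 = 16, q_2 = 16*1 + 1 = 17.
  i=3: a_3=1, p_3 = 1*16 + 1 = 17, q_3 = 1*17 + 1 = 18.
  i=4: a_4=2, p_4 = 2*17 + 16 = 50, q_4 = 2*18 + 17 = 53.
q_4 = 53 > 52, so the last convergent with denominator <= 52 is p_3/q_3 = 17/18.
The closest fraction with denominator <= 52 is either p_3/q_3 or the intermediate fraction (k*p_3 + p_2)/(k*q_3 + q_2) with the largest k >= 1 whose denominator stays <= 52; these approach x as k grows, and every other convergent or intermediate fraction in range is farther away.
Largest k: floor((52 - q_2)/q_3) = floor((52 - 17)/18) = 1.
That gives (1*17 + 16)/(1*18 + 17) = 33/35.
Compare the errors: |x - 17/18| = |251*18 - 17*266|/(266*18) = 4/4788, and |x - 33/35| = |251*35 - 33*266|/(266*35) = 7/9310.
Cross-multiplying, 7*4788 = 33516 < 37240 = 4*9310, so 7/9310 is smaller: the intermediate fraction 33/35 is closer to x than 17/18.

33/35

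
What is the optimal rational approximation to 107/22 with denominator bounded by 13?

34/7

Expand x = 107/22 as a continued fraction with the Euclidean algorithm:
  107 = 4*22 + 19, so a_0 = 4.
  22 = 1*19 + 3, so a_1 = 1.
  19 = 6*3 + 1, so a_2 = 6.
  3 = 3*1 + 0, so a_3 = 3.
so x = [4; 1, 6, 3].
Convergents (p_i = a_i*p_{i-1} + p_{i-2}, q_i = a_i*q_{i-1} + q_{i-2} with p_{-2}=0, p_{-1}=1, q_{-2}=1, q_{-1}=0), until the denominator exceeds 13:
  i=0: a_0=4, p_0 = 4*1 + 0 = 4, q_0 = 4*0 + 1 = 1.
  i=1: a_1=1, p_1 = 1*4 + 1 = 5, q_1 = 1*1 + 0 = 1.
  i=2: a_2=6, p_2 = 6*5 + 4 = 34, q_2 = 6*1 + 1 = 7.
  i=3: a_3=3, p_3 = 3*34 + 5 = 107, q_3 = 3*7 + 1 = 22.
q_3 = 22 > 13, so the last convergent with denominator <= 13 is p_2/q_2 = 34/7.
The closest fraction with denominator <= 13 is either p_2/q_2 or the intermediate fraction (k*p_2 + p_1)/(k*q_2 + q_1) with the largest k >= 1 whose denominator stays <= 13; these approach x as k grows, and every other convergent or intermediate fraction in range is farther away.
Largest k: floor((13 - q_1)/q_2) = floor((13 - 1)/7) = 1.
That gives (1*34 + 5)/(1*7 + 1) = 39/8.
Compare the errors: |x - 34/7| = |107*7 - 34*22|/(22*7) = 1/154, and |x - 39/8| = |107*8 - 39*22|/(22*8) = 2/176.
Cross-multiplying, 1*176 = 176 < 308 = 2*154, so 1/154 is smaller: the convergent 34/7 is closer to x than 39/8.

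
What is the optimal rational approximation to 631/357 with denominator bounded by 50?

76/43

Expand x = 631/357 as a continued fraction with the Euclidean algorithm:
  631 = 1*357 + 274, so a_0 = 1.
  357 = 1*274 + 83, so a_1 = 1.
  274 = 3*83 + 25, so a_2 = 3.
  83 = 3*25 + 8, so a_3 = 3.
  25 = 3*8 + 1, so a_4 = 3.
  8 = 8*1 + 0, so a_5 = 8.
so x = [1; 1, 3, 3, 3, 8].
Convergents (p_i = a_i*p_{i-1} + p_{i-2}, q_i = a_i*q_{i-1} + q_{i-2} with p_{-2}=0, p_{-1}=1, q_{-2}=1, q_{-1}=0), until the denominator exceeds 50:
  i=0: a_0=1, p_0 = 1*1 + 0 = 1, q_0 = 1*0 + 1 = 1.
  i=1: a_1=1, p_1 = 1*1 + 1 = 2, q_1 = 1*1 + 0 = 1.
  i=2: a_2=3, p_2 = 3*2 + 1 = 7, q_2 = 3*1 + 1 = 4.
  i=3: a_3=3, p_3 = 3*7 + 2 = 23, q_3 = 3*4 + 1 = 13.
  i=4: a_4=3, p_4 = 3*23 + 7 = 76, q_4 = 3*13 + 4 = 43.
  i=5: a_5=8, p_5 = 8*76 + 23 = 631, q_5 = 8*43 + 13 = 357.
q_5 = 357 > 50, so the last convergent with denominator <= 50 is p_4/q_4 = 76/43.
The closest fraction with denominator <= 50 is either p_4/q_4 or the intermediate fraction (k*p_4 + p_3)/(k*q_4 + q_3) with the largest k >= 1 whose denominator stays <= 50; these approach x as k grows, and every other convergent or intermediate fraction in range is farther away.
Largest k: floor((50 - q_3)/q_4) = floor((50 - 13)/43) = 0.
Since k = 0, no intermediate fraction beyond p_4/q_4 has denominator <= 50, so the convergent 76/43 is the closest (its error is |631*43 - 76*357|/(357*43) = 1/15351).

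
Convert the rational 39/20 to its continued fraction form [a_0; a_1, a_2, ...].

Run the Euclidean algorithm on 39 and 20; the successive quotients are the partial quotients a_0, a_1, ... (each step inverts the fractional part left over by the previous one):
  39 = 1*20 + 19, so a_0 = 1.
  20 = 1*19 + 1, so a_1 = 1.
  19 = 19*1 + 0, so a_2 = 19.
The remainder reaches 0 after 3 divisions, so the expansion has 3 partial quotients, read off in order.

[1; 1, 19]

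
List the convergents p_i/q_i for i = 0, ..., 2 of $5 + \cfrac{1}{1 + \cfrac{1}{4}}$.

Using the convergent recurrence p_i = a_i*p_{i-1} + p_{i-2}, q_i = a_i*q_{i-1} + q_{i-2} with p_{-2}=0, p_{-1}=1, q_{-2}=1, q_{-1}=0:
  i=0: a_0=5, p_0 = 5*1 + 0 = 5, q_0 = 5*0 + 1 = 1.
  i=1: a_1=1, p_1 = 1*5 + 1 = 6, q_1 = 1*1 + 0 = 1.
  i=2: a_2=4, p_2 = 4*6 + 5 = 29, q_2 = 4*1 + 1 = 5.

5/1, 6/1, 29/5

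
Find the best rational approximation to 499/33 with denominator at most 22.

Expand x = 499/33 as a continued fraction with the Euclidean algorithm:
  499 = 15*33 + 4, so a_0 = 15.
  33 = 8*4 + 1, so a_1 = 8.
  4 = 4*1 + 0, so a_2 = 4.
so x = [15; 8, 4].
Convergents (p_i = a_i*p_{i-1} + p_{i-2}, q_i = a_i*q_{i-1} + q_{i-2} with p_{-2}=0, p_{-1}=1, q_{-2}=1, q_{-1}=0), until the denominator exceeds 22:
  i=0: a_0=15, p_0 = 15*1 + 0 = 15, q_0 = 15*0 + 1 = 1.
  i=1: a_1=8, p_1 = 8*15 + 1 = 121, q_1 = 8*1 + 0 = 8.
  i=2: a_2=4, p_2 = 4*121 + 15 = 499, q_2 = 4*8 + 1 = 33.
q_2 = 33 > 22, so the last convergent with denominator <= 22 is p_1/q_1 = 121/8.
The closest fraction with denominator <= 22 is either p_1/q_1 or the intermediate fraction (k*p_1 + p_0)/(k*q_1 + q_0) with the largest k >= 1 whose denominator stays <= 22; these approach x as k grows, and every other convergent or intermediate fraction in range is farther away.
Largest k: floor((22 - q_0)/q_1) = floor((22 - 1)/8) = 2.
That gives (2*121 + 15)/(2*8 + 1) = 257/17.
Compare the errors: |x - 121/8| = |499*8 - 121*33|/(33*8) = 1/264, and |x - 257/17| = |499*17 - 257*33|/(33*17) = 2/561.
Cross-multiplying, 2*264 = 528 < 561 = 1*561, so 2/561 is smaller: the intermediate fraction 257/17 is closer to x than 121/8.

257/17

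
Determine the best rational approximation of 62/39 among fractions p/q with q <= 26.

35/22

Expand x = 62/39 as a continued fraction with the Euclidean algorithm:
  62 = 1*39 + 23, so a_0 = 1.
  39 = 1*23 + 16, so a_1 = 1.
  23 = 1*16 + 7, so a_2 = 1.
  16 = 2*7 + 2, so a_3 = 2.
  7 = 3*2 + 1, so a_4 = 3.
  2 = 2*1 + 0, so a_5 = 2.
so x = [1; 1, 1, 2, 3, 2].
Convergents (p_i = a_i*p_{i-1} + p_{i-2}, q_i = a_i*q_{i-1} + q_{i-2} with p_{-2}=0, p_{-1}=1, q_{-2}=1, q_{-1}=0), until the denominator exceeds 26:
  i=0: a_0=1, p_0 = 1*1 + 0 = 1, q_0 = 1*0 + 1 = 1.
  i=1: a_1=1, p_1 = 1*1 + 1 = 2, q_1 = 1*1 + 0 = 1.
  i=2: a_2=1, p_2 = 1*2 + 1 = 3, q_2 = 1*1 + 1 = 2.
  i=3: a_3=2, p_3 = 2*3 + 2 = 8, q_3 = 2*2 + 1 = 5.
  i=4: a_4=3, p_4 = 3*8 + 3 = 27, q_4 = 3*5 + 2 = 17.
  i=5: a_5=2, p_5 = 2*27 + 8 = 62, q_5 = 2*17 + 5 = 39.
q_5 = 39 > 26, so the last convergent with denominator <= 26 is p_4/q_4 = 27/17.
The closest fraction with denominator <= 26 is either p_4/q_4 or the intermediate fraction (k*p_4 + p_3)/(k*q_4 + q_3) with the largest k >= 1 whose denominator stays <= 26; these approach x as k grows, and every other convergent or intermediate fraction in range is farther away.
Largest k: floor((26 - q_3)/q_4) = floor((26 - 5)/17) = 1.
That gives (1*27 + 8)/(1*17 + 5) = 35/22.
Compare the errors: |x - 27/17| = |62*17 - 27*39|/(39*17) = 1/663, and |x - 35/22| = |62*22 - 35*39|/(39*22) = 1/858.
Cross-multiplying, 1*663 = 663 < 858 = 1*858, so 1/858 is smaller: the intermediate fraction 35/22 is closer to x than 27/17.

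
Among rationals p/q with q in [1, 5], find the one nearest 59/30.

2/1

Expand x = 59/30 as a continued fraction with the Euclidean algorithm:
  59 = 1*30 + 29, so a_0 = 1.
  30 = 1*29 + 1, so a_1 = 1.
  29 = 29*1 + 0, so a_2 = 29.
so x = [1; 1, 29].
Convergents (p_i = a_i*p_{i-1} + p_{i-2}, q_i = a_i*q_{i-1} + q_{i-2} with p_{-2}=0, p_{-1}=1, q_{-2}=1, q_{-1}=0), until the denominator exceeds 5:
  i=0: a_0=1, p_0 = 1*1 + 0 = 1, q_0 = 1*0 + 1 = 1.
  i=1: a_1=1, p_1 = 1*1 + 1 = 2, q_1 = 1*1 + 0 = 1.
  i=2: a_2=29, p_2 = 29*2 + 1 = 59, q_2 = 29*1 + 1 = 30.
q_2 = 30 > 5, so the last convergent with denominator <= 5 is p_1/q_1 = 2/1.
The closest fraction with denominator <= 5 is either p_1/q_1 or the intermediate fraction (k*p_1 + p_0)/(k*q_1 + q_0) with the largest k >= 1 whose denominator stays <= 5; these approach x as k grows, and every other convergent or intermediate fraction in range is farther away.
Largest k: floor((5 - q_0)/q_1) = floor((5 - 1)/1) = 4.
That gives (4*2 + 1)/(4*1 + 1) = 9/5.
Compare the errors: |x - 2/1| = |59*1 - 2*30|/(30*1) = 1/30, and |x - 9/5| = |59*5 - 9*30|/(30*5) = 25/150.
Cross-multiplying, 1*150 = 150 < 750 = 25*30, so 1/30 is smaller: the convergent 2/1 is closer to x than 9/5.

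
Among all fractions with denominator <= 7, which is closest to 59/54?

8/7

Expand x = 59/54 as a continued fraction with the Euclidean algorithm:
  59 = 1*54 + 5, so a_0 = 1.
  54 = 10*5 + 4, so a_1 = 10.
  5 = 1*4 + 1, so a_2 = 1.
  4 = 4*1 + 0, so a_3 = 4.
so x = [1; 10, 1, 4].
Convergents (p_i = a_i*p_{i-1} + p_{i-2}, q_i = a_i*q_{i-1} + q_{i-2} with p_{-2}=0, p_{-1}=1, q_{-2}=1, q_{-1}=0), until the denominator exceeds 7:
  i=0: a_0=1, p_0 = 1*1 + 0 = 1, q_0 = 1*0 + 1 = 1.
  i=1: a_1=10, p_1 = 10*1 + 1 = 11, q_1 = 10*1 + 0 = 10.
q_1 = 10 > 7, so the last convergent with denominator <= 7 is p_0/q_0 = 1/1.
The closest fraction with denominator <= 7 is either p_0/q_0 or the intermediate fraction (k*p_0 + p_{-1})/(k*q_0 + q_{-1}) with the largest k >= 1 whose denominator stays <= 7; these approach x as k grows, and every other convergent or intermediate fraction in range is farther away.
Largest k: floor((7 - q_{-1})/q_0) = floor((7 - 0)/1) = 7 (using the seeds p_{-1} = 1, q_{-1} = 0).
That gives (7*1 + 1)/(7*1 + 0) = 8/7.
Compare the errors: |x - 1/1| = |59*1 - 1*54|/(54*1) = 5/54, and |x - 8/7| = |59*7 - 8*54|/(54*7) = 19/378.
Cross-multiplying, 19*54 = 1026 < 1890 = 5*378, so 19/378 is smaller: the intermediate fraction 8/7 is closer to x than 1/1.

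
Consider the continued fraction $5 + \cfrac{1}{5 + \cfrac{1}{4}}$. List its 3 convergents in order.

5/1, 26/5, 109/21

Using the convergent recurrence p_i = a_i*p_{i-1} + p_{i-2}, q_i = a_i*q_{i-1} + q_{i-2} with p_{-2}=0, p_{-1}=1, q_{-2}=1, q_{-1}=0:
  i=0: a_0=5, p_0 = 5*1 + 0 = 5, q_0 = 5*0 + 1 = 1.
  i=1: a_1=5, p_1 = 5*5 + 1 = 26, q_1 = 5*1 + 0 = 5.
  i=2: a_2=4, p_2 = 4*26 + 5 = 109, q_2 = 4*5 + 1 = 21.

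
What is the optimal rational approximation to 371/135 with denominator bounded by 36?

Expand x = 371/135 as a continued fraction with the Euclidean algorithm:
  371 = 2*135 + 101, so a_0 = 2.
  135 = 1*101 + 34, so a_1 = 1.
  101 = 2*34 + 33, so a_2 = 2.
  34 = 1*33 + 1, so a_3 = 1.
  33 = 33*1 + 0, so a_4 = 33.
so x = [2; 1, 2, 1, 33].
Convergents (p_i = a_i*p_{i-1} + p_{i-2}, q_i = a_i*q_{i-1} + q_{i-2} with p_{-2}=0, p_{-1}=1, q_{-2}=1, q_{-1}=0), until the denominator exceeds 36:
  i=0: a_0=2, p_0 = 2*1 + 0 = 2, q_0 = 2*0 + 1 = 1.
  i=1: a_1=1, p_1 = 1*2 + 1 = 3, q_1 = 1*1 + 0 = 1.
  i=2: a_2=2, p_2 = 2*3 + 2 = 8, q_2 = 2*1 + 1 = 3.
  i=3: a_3=1, p_3 = 1*8 + 3 = 11, q_3 = 1*3 + 1 = 4.
  i=4: a_4=33, p_4 = 33*11 + 8 = 371, q_4 = 33*4 + 3 = 135.
q_4 = 135 > 36, so the last convergent with denominator <= 36 is p_3/q_3 = 11/4.
The closest fraction with denominator <= 36 is either p_3/q_3 or the intermediate fraction (k*p_3 + p_2)/(k*q_3 + q_2) with the largest k >= 1 whose denominator stays <= 36; these approach x as k grows, and every other convergent or intermediate fraction in range is farther away.
Largest k: floor((36 - q_2)/q_3) = floor((36 - 3)/4) = 8.
That gives (8*11 + 8)/(8*4 + 3) = 96/35.
Compare the errors: |x - 11/4| = |371*4 - 11*135|/(135*4) = 1/540, and |x - 96/35| = |371*35 - 96*135|/(135*35) = 25/4725.
Cross-multiplying, 1*4725 = 4725 < 13500 = 25*540, so 1/540 is smaller: the convergent 11/4 is closer to x than 96/35.

11/4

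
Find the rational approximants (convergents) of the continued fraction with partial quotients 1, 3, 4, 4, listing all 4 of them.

Using the convergent recurrence p_i = a_i*p_{i-1} + p_{i-2}, q_i = a_i*q_{i-1} + q_{i-2} with p_{-2}=0, p_{-1}=1, q_{-2}=1, q_{-1}=0:
  i=0: a_0=1, p_0 = 1*1 + 0 = 1, q_0 = 1*0 + 1 = 1.
  i=1: a_1=3, p_1 = 3*1 + 1 = 4, q_1 = 3*1 + 0 = 3.
  i=2: a_2=4, p_2 = 4*4 + 1 = 17, q_2 = 4*3 + 1 = 13.
  i=3: a_3=4, p_3 = 4*17 + 4 = 72, q_3 = 4*13 + 3 = 55.

1/1, 4/3, 17/13, 72/55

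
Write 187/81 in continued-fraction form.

Run the Euclidean algorithm on 187 and 81; the successive quotients are the partial quotients a_0, a_1, ... (each step inverts the fractional part left over by the previous one):
  187 = 2*81 + 25, so a_0 = 2.
  81 = 3*25 + 6, so a_1 = 3.
  25 = 4*6 + 1, so a_2 = 4.
  6 = 6*1 + 0, so a_3 = 6.
The remainder reaches 0 after 4 divisions, so the expansion has 4 partial quotients, read off in order.

[2; 3, 4, 6]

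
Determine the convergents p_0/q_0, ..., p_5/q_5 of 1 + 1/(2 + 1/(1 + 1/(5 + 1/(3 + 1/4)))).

Using the convergent recurrence p_i = a_i*p_{i-1} + p_{i-2}, q_i = a_i*q_{i-1} + q_{i-2} with p_{-2}=0, p_{-1}=1, q_{-2}=1, q_{-1}=0:
  i=0: a_0=1, p_0 = 1*1 + 0 = 1, q_0 = 1*0 + 1 = 1.
  i=1: a_1=2, p_1 = 2*1 + 1 = 3, q_1 = 2*1 + 0 = 2.
  i=2: a_2=1, p_2 = 1*3 + 1 = 4, q_2 = 1*2 + 1 = 3.
  i=3: a_3=5, p_3 = 5*4 + 3 = 23, q_3 = 5*3 + 2 = 17.
  i=4: a_4=3, p_4 = 3*23 + 4 = 73, q_4 = 3*17 + 3 = 54.
  i=5: a_5=4, p_5 = 4*73 + 23 = 315, q_5 = 4*54 + 17 = 233.

1/1, 3/2, 4/3, 23/17, 73/54, 315/233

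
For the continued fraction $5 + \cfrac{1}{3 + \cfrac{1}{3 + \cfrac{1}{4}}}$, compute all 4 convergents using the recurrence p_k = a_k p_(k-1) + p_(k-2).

Using the convergent recurrence p_i = a_i*p_{i-1} + p_{i-2}, q_i = a_i*q_{i-1} + q_{i-2} with p_{-2}=0, p_{-1}=1, q_{-2}=1, q_{-1}=0:
  i=0: a_0=5, p_0 = 5*1 + 0 = 5, q_0 = 5*0 + 1 = 1.
  i=1: a_1=3, p_1 = 3*5 + 1 = 16, q_1 = 3*1 + 0 = 3.
  i=2: a_2=3, p_2 = 3*16 + 5 = 53, q_2 = 3*3 + 1 = 10.
  i=3: a_3=4, p_3 = 4*53 + 16 = 228, q_3 = 4*10 + 3 = 43.

5/1, 16/3, 53/10, 228/43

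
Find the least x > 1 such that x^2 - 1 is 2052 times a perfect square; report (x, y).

First expand sqrt(2052) as a continued fraction. With x_i = (sqrt(2052) + m_i)/d_i and (m_0, d_0) = (0, 1): a_0 = floor(sqrt(2052)) = 45, since 45^2 = 2025 <= 2052 < 2116 = 46^2.
Iterate m_{i+1} = d_i*a_i - m_i, d_{i+1} = (2052 - m_{i+1}^2)/d_i, a_{i+1} = floor((a_0 + m_{i+1})/d_{i+1}):
  m_1 = 1*45 - 0 = 45, d_1 = (2052 - 45^2)/1 = 27/1 = 27, a_1 = floor((45 + 45)/27) = 3.
  m_2 = 27*3 - 45 = 36, d_2 = (2052 - 36^2)/27 = 756/27 = 28, a_2 = floor((45 + 36)/28) = 2.
  m_3 = 28*2 - 36 = 20, d_3 = (2052 - 20^2)/28 = 1652/28 = 59, a_3 = floor((45 + 20)/59) = 1.
  m_4 = 59*1 - 20 = 39, d_4 = (2052 - 39^2)/59 = 531/59 = 9, a_4 = floor((45 + 39)/9) = 9.
  m_5 = 9*9 - 39 = 42, d_5 = (2052 - 42^2)/9 = 288/9 = 32, a_5 = floor((45 + 42)/32) = 2.
  m_6 = 32*2 - 42 = 22, d_6 = (2052 - 22^2)/32 = 1568/32 = 49, a_6 = floor((45 + 22)/49) = 1.
  m_7 = 49*1 - 22 = 27, d_7 = (2052 - 27^2)/49 = 1323/49 = 27, a_7 = floor((45 + 27)/27) = 2.
  m_8 = 27*2 - 27 = 27, d_8 = (2052 - 27^2)/27 = 1323/27 = 49, a_8 = floor((45 + 27)/49) = 1.
  m_9 = 49*1 - 27 = 22, d_9 = (2052 - 22^2)/49 = 1568/49 = 32, a_9 = floor((45 + 22)/32) = 2.
  m_10 = 32*2 - 22 = 42, d_10 = (2052 - 42^2)/32 = 288/32 = 9, a_10 = floor((45 + 42)/9) = 9.
  m_11 = 9*9 - 42 = 39, d_11 = (2052 - 39^2)/9 = 531/9 = 59, a_11 = floor((45 + 39)/59) = 1.
  m_12 = 59*1 - 39 = 20, d_12 = (2052 - 20^2)/59 = 1652/59 = 28, a_12 = floor((45 + 20)/28) = 2.
  m_13 = 28*2 - 20 = 36, d_13 = (2052 - 36^2)/28 = 756/28 = 27, a_13 = floor((45 + 36)/27) = 3.
  m_14 = 27*3 - 36 = 45, d_14 = (2052 - 45^2)/27 = 27/27 = 1, a_14 = floor((45 + 45)/1) = 90.
  m_15 = 1*90 - 45 = 45, d_15 = (2052 - 45^2)/1 = 27/1 = 27: (m_15, d_15) = (m_1, d_1) = (45, 27), so from here the quotients repeat a_1, ..., a_14; the period length is 14.
So sqrt(2052) = [45; (3, 2, 1, 9, 2, 1, 2, 1, 2, 9, 1, 2, 3, 90)] with period length k = 14.
k is even, so the fundamental solution of x^2 - 2052y^2 = 1 is (p_{k-1}, q_{k-1}) = (p_13, q_13); compute convergents through index 13.
Convergents (p_i = a_i*p_{i-1} + p_{i-2}, q_i = a_i*q_{i-1} + q_{i-2} with p_{-2}=0, p_{-1}=1, q_{-2}=1, q_{-1}=0):
  i=0: a_0=45, p_0 = 45*1 + 0 = 45, q_0 = 45*0 + 1 = 1.
  i=1: a_1=3, p_1 = 3*45 + 1 = 136, q_1 = 3*1 + 0 = 3.
  i=2: a_2=2, p_2 = 2*136 + 45 = 317, q_2 = 2*3 + 1 = 7.
  i=3: a_3=1, p_3 = 1*317 + 136 = 453, q_3 = 1*7 + 3 = 10.
  i=4: a_4=9, p_4 = 9*453 + 317 = 4394, q_4 = 9*10 + 7 = 97.
  i=5: a_5=2, p_5 = 2*4394 + 453 = 9241, q_5 = 2*97 + 10 = 204.
  i=6: a_6=1, p_6 = 1*9241 + 4394 = 13635, q_6 = 1*204 + 97 = 301.
  i=7: a_7=2, p_7 = 2*13635 + 9241 = 36511, q_7 = 2*301 + 204 = 806.
  i=8: a_8=1, p_8 = 1*36511 + 13635 = 50146, q_8 = 1*806 + 301 = 1107.
  i=9: a_9=2, p_9 = 2*50146 + 36511 = 136803, q_9 = 2*1107 + 806 = 3020.
  i=10: a_10=9, p_10 = 9*136803 + 50146 = 1281373, q_10 = 9*3020 + 1107 = 28287.
  i=11: a_11=1, p_11 = 1*1281373 + 136803 = 1418176, q_11 = 1*28287 + 3020 = 31307.
  i=12: a_12=2, p_12 = 2*1418176 + 1281373 = 4117725, q_12 = 2*31307 + 28287 = 90901.
  i=13: a_13=3, p_13 = 3*4117725 + 1418176 = 13771351, q_13 = 3*90901 + 31307 = 304010.
Check: 13771351^2 - 2052*304010^2 = 189650108365201 - 189650108365200 = 1, so (x, y) = (13771351, 304010) solves the equation, and by the theorem it is the least positive solution.

(x, y) = (13771351, 304010)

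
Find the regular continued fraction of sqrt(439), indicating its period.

Write x_i = (sqrt(439) + m_i)/d_i with (m_0, d_0) = (0, 1). a_0 = floor(sqrt(439)) = 20, since 20^2 = 400 <= 439 < 441 = 21^2.
Iterate m_{i+1} = d_i*a_i - m_i, d_{i+1} = (439 - m_{i+1}^2)/d_i, a_{i+1} = floor((a_0 + m_{i+1})/d_{i+1}):
  m_1 = 1*20 - 0 = 20, d_1 = (439 - 20^2)/1 = 39/1 = 39, a_1 = floor((20 + 20)/39) = 1.
  m_2 = 39*1 - 20 = 19, d_2 = (439 - 19^2)/39 = 78/39 = 2, a_2 = floor((20 + 19)/2) = 19.
  m_3 = 2*19 - 19 = 19, d_3 = (439 - 19^2)/2 = 78/2 = 39, a_3 = floor((20 + 19)/39) = 1.
  m_4 = 39*1 - 19 = 20, d_4 = (439 - 20^2)/39 = 39/39 = 1, a_4 = floor((20 + 20)/1) = 40.
  m_5 = 1*40 - 20 = 20, d_5 = (439 - 20^2)/1 = 39/1 = 39: (m_5, d_5) = (m_1, d_1) = (20, 39), so from here the quotients repeat a_1, ..., a_4; the period length is 4.
Hence the expansion of sqrt(439) is a_0 = 20 followed by the repeating block 1, 19, 1, 40 (period 4).

[20; (1, 19, 1, 40)]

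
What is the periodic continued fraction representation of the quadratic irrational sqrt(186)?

Write x_i = (sqrt(186) + m_i)/d_i with (m_0, d_0) = (0, 1). a_0 = floor(sqrt(186)) = 13, since 13^2 = 169 <= 186 < 196 = 14^2.
Iterate m_{i+1} = d_i*a_i - m_i, d_{i+1} = (186 - m_{i+1}^2)/d_i, a_{i+1} = floor((a_0 + m_{i+1})/d_{i+1}):
  m_1 = 1*13 - 0 = 13, d_1 = (186 - 13^2)/1 = 17/1 = 17, a_1 = floor((13 + 13)/17) = 1.
  m_2 = 17*1 - 13 = 4, d_2 = (186 - 4^2)/17 = 170/17 = 10, a_2 = floor((13 + 4)/10) = 1.
  m_3 = 10*1 - 4 = 6, d_3 = (186 - 6^2)/10 = 150/10 = 15, a_3 = floor((13 + 6)/15) = 1.
  m_4 = 15*1 - 6 = 9, d_4 = (186 - 9^2)/15 = 105/15 = 7, a_4 = floor((13 + 9)/7) = 3.
  m_5 = 7*3 - 9 = 12, d_5 = (186 - 12^2)/7 = 42/7 = 6, a_5 = floor((13 + 12)/6) = 4.
  m_6 = 6*4 - 12 = 12, d_6 = (186 - 12^2)/6 = 42/6 = 7, a_6 = floor((13 + 12)/7) = 3.
  m_7 = 7*3 - 12 = 9, d_7 = (186 - 9^2)/7 = 105/7 = 15, a_7 = floor((13 + 9)/15) = 1.
  m_8 = 15*1 - 9 = 6, d_8 = (186 - 6^2)/15 = 150/15 = 10, a_8 = floor((13 + 6)/10) = 1.
  m_9 = 10*1 - 6 = 4, d_9 = (186 - 4^2)/10 = 170/10 = 17, a_9 = floor((13 + 4)/17) = 1.
  m_10 = 17*1 - 4 = 13, d_10 = (186 - 13^2)/17 = 17/17 = 1, a_10 = floor((13 + 13)/1) = 26.
  m_11 = 1*26 - 13 = 13, d_11 = (186 - 13^2)/1 = 17/1 = 17: (m_11, d_11) = (m_1, d_1) = (13, 17), so from here the quotients repeat a_1, ..., a_10; the period length is 10.
Hence the expansion of sqrt(186) is a_0 = 13 followed by the repeating block 1, 1, 1, 3, 4, 3, 1, 1, 1, 26 (period 10).

[13; (1, 1, 1, 3, 4, 3, 1, 1, 1, 26)]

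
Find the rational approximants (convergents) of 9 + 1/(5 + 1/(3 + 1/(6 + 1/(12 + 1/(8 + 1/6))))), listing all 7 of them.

9/1, 46/5, 147/16, 928/101, 11283/1228, 91192/9925, 558435/60778

Using the convergent recurrence p_i = a_i*p_{i-1} + p_{i-2}, q_i = a_i*q_{i-1} + q_{i-2} with p_{-2}=0, p_{-1}=1, q_{-2}=1, q_{-1}=0:
  i=0: a_0=9, p_0 = 9*1 + 0 = 9, q_0 = 9*0 + 1 = 1.
  i=1: a_1=5, p_1 = 5*9 + 1 = 46, q_1 = 5*1 + 0 = 5.
  i=2: a_2=3, p_2 = 3*46 + 9 = 147, q_2 = 3*5 + 1 = 16.
  i=3: a_3=6, p_3 = 6*147 + 46 = 928, q_3 = 6*16 + 5 = 101.
  i=4: a_4=12, p_4 = 12*928 + 147 = 11283, q_4 = 12*101 + 16 = 1228.
  i=5: a_5=8, p_5 = 8*11283 + 928 = 91192, q_5 = 8*1228 + 101 = 9925.
  i=6: a_6=6, p_6 = 6*91192 + 11283 = 558435, q_6 = 6*9925 + 1228 = 60778.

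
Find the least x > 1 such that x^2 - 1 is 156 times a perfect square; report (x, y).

First expand sqrt(156) as a continued fraction. With x_i = (sqrt(156) + m_i)/d_i and (m_0, d_0) = (0, 1): a_0 = floor(sqrt(156)) = 12, since 12^2 = 144 <= 156 < 169 = 13^2.
Iterate m_{i+1} = d_i*a_i - m_i, d_{i+1} = (156 - m_{i+1}^2)/d_i, a_{i+1} = floor((a_0 + m_{i+1})/d_{i+1}):
  m_1 = 1*12 - 0 = 12, d_1 = (156 - 12^2)/1 = 12/1 = 12, a_1 = floor((12 + 12)/12) = 2.
  m_2 = 12*2 - 12 = 12, d_2 = (156 - 12^2)/12 = 12/12 = 1, a_2 = floor((12 + 12)/1) = 24.
  m_3 = 1*24 - 12 = 12, d_3 = (156 - 12^2)/1 = 12/1 = 12: (m_3, d_3) = (m_1, d_1) = (12, 12), so from here the quotients repeat a_1, a_2; the period length is 2.
So sqrt(156) = [12; (2, 24)] with period length k = 2.
k is even, so the fundamental solution of x^2 - 156y^2 = 1 is (p_{k-1}, q_{k-1}) = (p_1, q_1); compute convergents through index 1.
Convergents (p_i = a_i*p_{i-1} + p_{i-2}, q_i = a_i*q_{i-1} + q_{i-2} with p_{-2}=0, p_{-1}=1, q_{-2}=1, q_{-1}=0):
  i=0: a_0=12, p_0 = 12*1 + 0 = 12, q_0 = 12*0 + 1 = 1.
  i=1: a_1=2, p_1 = 2*12 + 1 = 25, q_1 = 2*1 + 0 = 2.
Check: 25^2 - 156*2^2 = 625 - 624 = 1, so (x, y) = (25, 2) solves the equation, and by the theorem it is the least positive solution.

(x, y) = (25, 2)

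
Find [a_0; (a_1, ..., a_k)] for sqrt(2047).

Write x_i = (sqrt(2047) + m_i)/d_i with (m_0, d_0) = (0, 1). a_0 = floor(sqrt(2047)) = 45, since 45^2 = 2025 <= 2047 < 2116 = 46^2.
Iterate m_{i+1} = d_i*a_i - m_i, d_{i+1} = (2047 - m_{i+1}^2)/d_i, a_{i+1} = floor((a_0 + m_{i+1})/d_{i+1}):
  m_1 = 1*45 - 0 = 45, d_1 = (2047 - 45^2)/1 = 22/1 = 22, a_1 = floor((45 + 45)/22) = 4.
  m_2 = 22*4 - 45 = 43, d_2 = (2047 - 43^2)/22 = 198/22 = 9, a_2 = floor((45 + 43)/9) = 9.
  m_3 = 9*9 - 43 = 38, d_3 = (2047 - 38^2)/9 = 603/9 = 67, a_3 = floor((45 + 38)/67) = 1.
  m_4 = 67*1 - 38 = 29, d_4 = (2047 - 29^2)/67 = 1206/67 = 18, a_4 = floor((45 + 29)/18) = 4.
  m_5 = 18*4 - 29 = 43, d_5 = (2047 - 43^2)/18 = 198/18 = 11, a_5 = floor((45 + 43)/11) = 8.
  m_6 = 11*8 - 43 = 45, d_6 = (2047 - 45^2)/11 = 22/11 = 2, a_6 = floor((45 + 45)/2) = 45.
  m_7 = 2*45 - 45 = 45, d_7 = (2047 - 45^2)/2 = 22/2 = 11, a_7 = floor((45 + 45)/11) = 8.
  m_8 = 11*8 - 45 = 43, d_8 = (2047 - 43^2)/11 = 198/11 = 18, a_8 = floor((45 + 43)/18) = 4.
  m_9 = 18*4 - 43 = 29, d_9 = (2047 - 29^2)/18 = 1206/18 = 67, a_9 = floor((45 + 29)/67) = 1.
  m_10 = 67*1 - 29 = 38, d_10 = (2047 - 38^2)/67 = 603/67 = 9, a_10 = floor((45 + 38)/9) = 9.
  m_11 = 9*9 - 38 = 43, d_11 = (2047 - 43^2)/9 = 198/9 = 22, a_11 = floor((45 + 43)/22) = 4.
  m_12 = 22*4 - 43 = 45, d_12 = (2047 - 45^2)/22 = 22/22 = 1, a_12 = floor((45 + 45)/1) = 90.
  m_13 = 1*90 - 45 = 45, d_13 = (2047 - 45^2)/1 = 22/1 = 22: (m_13, d_13) = (m_1, d_1) = (45, 22), so from here the quotients repeat a_1, ..., a_12; the period length is 12.
Hence the expansion of sqrt(2047) is a_0 = 45 followed by the repeating block 4, 9, 1, 4, 8, 45, 8, 4, 1, 9, 4, 90 (period 12).

[45; (4, 9, 1, 4, 8, 45, 8, 4, 1, 9, 4, 90)]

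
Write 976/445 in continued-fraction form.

Run the Euclidean algorithm on 976 and 445; the successive quotients are the partial quotients a_0, a_1, ... (each step inverts the fractional part left over by the previous one):
  976 = 2*445 + 86, so a_0 = 2.
  445 = 5*86 + 15, so a_1 = 5.
  86 = 5*15 + 11, so a_2 = 5.
  15 = 1*11 + 4, so a_3 = 1.
  11 = 2*4 + 3, so a_4 = 2.
  4 = 1*3 + 1, so a_5 = 1.
  3 = 3*1 + 0, so a_6 = 3.
The remainder reaches 0 after 7 divisions, so the expansion has 7 partial quotients, read off in order.

[2; 5, 5, 1, 2, 1, 3]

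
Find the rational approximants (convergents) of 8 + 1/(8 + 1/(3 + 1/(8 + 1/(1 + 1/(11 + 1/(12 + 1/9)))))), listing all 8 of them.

Using the convergent recurrence p_i = a_i*p_{i-1} + p_{i-2}, q_i = a_i*q_{i-1} + q_{i-2} with p_{-2}=0, p_{-1}=1, q_{-2}=1, q_{-1}=0:
  i=0: a_0=8, p_0 = 8*1 + 0 = 8, q_0 = 8*0 + 1 = 1.
  i=1: a_1=8, p_1 = 8*8 + 1 = 65, q_1 = 8*1 + 0 = 8.
  i=2: a_2=3, p_2 = 3*65 + 8 = 203, q_2 = 3*8 + 1 = 25.
  i=3: a_3=8, p_3 = 8*203 + 65 = 1689, q_3 = 8*25 + 8 = 208.
  i=4: a_4=1, p_4 = 1*1689 + 203 = 1892, q_4 = 1*208 + 25 = 233.
  i=5: a_5=11, p_5 = 11*1892 + 1689 = 22501, q_5 = 11*233 + 208 = 2771.
  i=6: a_6=12, p_6 = 12*22501 + 1892 = 271904, q_6 = 12*2771 + 233 = 33485.
  i=7: a_7=9, p_7 = 9*271904 + 22501 = 2469637, q_7 = 9*33485 + 2771 = 304136.

8/1, 65/8, 203/25, 1689/208, 1892/233, 22501/2771, 271904/33485, 2469637/304136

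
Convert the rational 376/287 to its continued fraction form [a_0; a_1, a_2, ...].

[1; 3, 4, 2, 4, 2]

Run the Euclidean algorithm on 376 and 287; the successive quotients are the partial quotients a_0, a_1, ... (each step inverts the fractional part left over by the previous one):
  376 = 1*287 + 89, so a_0 = 1.
  287 = 3*89 + 20, so a_1 = 3.
  89 = 4*20 + 9, so a_2 = 4.
  20 = 2*9 + 2, so a_3 = 2.
  9 = 4*2 + 1, so a_4 = 4.
  2 = 2*1 + 0, so a_5 = 2.
The remainder reaches 0 after 6 divisions, so the expansion has 6 partial quotients, read off in order.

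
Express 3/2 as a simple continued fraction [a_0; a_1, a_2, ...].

Run the Euclidean algorithm on 3 and 2; the successive quotients are the partial quotients a_0, a_1, ... (each step inverts the fractional part left over by the previous one):
  3 = 1*2 + 1, so a_0 = 1.
  2 = 2*1 + 0, so a_1 = 2.
The remainder reaches 0 after 2 divisions, so the expansion has 2 partial quotients, read off in order.

[1; 2]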